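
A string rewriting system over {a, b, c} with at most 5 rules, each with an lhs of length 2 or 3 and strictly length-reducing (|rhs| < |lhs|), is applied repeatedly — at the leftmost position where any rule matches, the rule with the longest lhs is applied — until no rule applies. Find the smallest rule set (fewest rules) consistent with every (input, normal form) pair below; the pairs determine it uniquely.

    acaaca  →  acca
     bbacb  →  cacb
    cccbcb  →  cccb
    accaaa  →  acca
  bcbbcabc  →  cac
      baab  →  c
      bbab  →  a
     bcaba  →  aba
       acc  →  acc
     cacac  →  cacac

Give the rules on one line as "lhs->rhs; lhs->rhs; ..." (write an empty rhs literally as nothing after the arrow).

  | acaaca => acca
  | bbacb => cacb
  | cccbcb => cccb
  | accaaa => acca

aa->; bb->c; bc->; cab->a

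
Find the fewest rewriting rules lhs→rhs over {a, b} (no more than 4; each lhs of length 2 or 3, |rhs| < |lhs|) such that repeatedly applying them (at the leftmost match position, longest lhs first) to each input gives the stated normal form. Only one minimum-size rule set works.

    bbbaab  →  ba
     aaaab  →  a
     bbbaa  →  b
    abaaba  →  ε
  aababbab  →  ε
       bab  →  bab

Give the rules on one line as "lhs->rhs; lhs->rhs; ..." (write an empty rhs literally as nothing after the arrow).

aa->; aab->a; aba->b; bb->

  | bbbaab => baab => ba
  | aaaab => aab => a
  | bbbaa => baa => b
  | abaaba => baba => bb => ε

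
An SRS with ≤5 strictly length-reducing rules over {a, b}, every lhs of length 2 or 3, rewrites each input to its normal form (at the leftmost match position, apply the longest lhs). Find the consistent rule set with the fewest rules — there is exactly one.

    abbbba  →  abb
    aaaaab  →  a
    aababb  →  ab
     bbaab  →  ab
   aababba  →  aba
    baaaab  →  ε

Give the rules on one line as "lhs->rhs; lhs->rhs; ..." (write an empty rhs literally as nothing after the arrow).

  | abbbba => abb
  | aaaaab => aab => a
  | aababb => aabb => ab
  | bbaab => ab

aaa->; aab->a; bab->; bba->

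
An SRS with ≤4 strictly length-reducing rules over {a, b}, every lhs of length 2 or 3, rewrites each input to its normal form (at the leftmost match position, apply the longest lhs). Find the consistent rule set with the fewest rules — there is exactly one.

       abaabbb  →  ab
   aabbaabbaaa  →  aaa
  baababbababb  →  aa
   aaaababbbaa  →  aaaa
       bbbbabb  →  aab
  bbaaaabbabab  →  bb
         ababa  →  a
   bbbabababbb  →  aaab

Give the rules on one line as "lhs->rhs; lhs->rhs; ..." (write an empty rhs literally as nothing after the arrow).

  | abaabbb => abbb => abb => ab
  | aabbaabbaaa => aabaabbaaa => aabbaaa => aabaaa => aaa
  | baababbababb => babbababb => bbababb => bbabb => bbb => aa
  | aaaababbbaa => aaaabbbaa => aaaabbaa => aaaabaa => aaaa

abb->ab; ba->; baa->; bbb->aa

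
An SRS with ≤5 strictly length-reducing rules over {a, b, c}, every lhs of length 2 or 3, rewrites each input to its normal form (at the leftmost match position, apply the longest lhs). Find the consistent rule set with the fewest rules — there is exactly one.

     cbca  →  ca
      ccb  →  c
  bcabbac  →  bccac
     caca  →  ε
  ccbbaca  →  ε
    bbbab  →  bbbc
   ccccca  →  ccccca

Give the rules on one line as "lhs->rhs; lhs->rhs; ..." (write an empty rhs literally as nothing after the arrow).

ab->c; aca->b; cb->; cba->ca

  | cbca => ca
  | ccb => c
  | bcabbac => bccbac => bccac
  | caca => cb => ε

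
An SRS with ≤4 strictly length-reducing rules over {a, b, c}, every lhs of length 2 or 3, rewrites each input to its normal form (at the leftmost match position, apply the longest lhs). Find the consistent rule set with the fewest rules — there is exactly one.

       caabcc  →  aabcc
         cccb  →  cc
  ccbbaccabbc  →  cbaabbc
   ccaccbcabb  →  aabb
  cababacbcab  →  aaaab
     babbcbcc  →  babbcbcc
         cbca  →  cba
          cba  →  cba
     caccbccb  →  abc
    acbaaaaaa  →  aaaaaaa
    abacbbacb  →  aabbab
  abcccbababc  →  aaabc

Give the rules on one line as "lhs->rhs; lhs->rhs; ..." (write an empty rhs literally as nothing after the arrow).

  | caabcc => aabcc
  | cccb => cc
  | ccbbaccabbc => cbaccabbc => cbacabbc => cbaabbc
  | ccaccbcabb => caccbcabb => accbcabb => acbcabb => abcabb => ababb => aabb

aba->aa; ac->a; ca->a; ccb->c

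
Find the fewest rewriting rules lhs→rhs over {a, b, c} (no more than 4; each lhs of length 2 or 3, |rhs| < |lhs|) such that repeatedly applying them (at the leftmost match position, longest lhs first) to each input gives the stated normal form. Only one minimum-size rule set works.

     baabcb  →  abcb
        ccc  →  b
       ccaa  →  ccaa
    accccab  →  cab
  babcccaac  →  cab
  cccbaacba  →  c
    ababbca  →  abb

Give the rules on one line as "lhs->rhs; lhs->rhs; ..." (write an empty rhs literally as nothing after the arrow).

ac->b; ba->; bca->b; ccc->ac

  | baabcb => abcb
  | ccc => ac => b
  | ccaa
  | accccab => bcccab => bacab => cab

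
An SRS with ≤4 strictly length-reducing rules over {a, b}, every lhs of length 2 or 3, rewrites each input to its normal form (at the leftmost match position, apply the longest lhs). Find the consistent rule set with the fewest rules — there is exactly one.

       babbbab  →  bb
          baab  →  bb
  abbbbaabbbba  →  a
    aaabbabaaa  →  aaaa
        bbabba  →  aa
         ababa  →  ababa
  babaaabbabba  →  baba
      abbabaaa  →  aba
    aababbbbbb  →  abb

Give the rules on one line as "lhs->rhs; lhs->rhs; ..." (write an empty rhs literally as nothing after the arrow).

  | babbbab => baab => bb
  | baab => bb
  | abbbbaabbbba => abaabbbba => abbbbba => abba => aab => a
  | aaabbabaaa => aababaaa => aabaaa => aaaa

aab->a; baa->b; bba->ab; bbb->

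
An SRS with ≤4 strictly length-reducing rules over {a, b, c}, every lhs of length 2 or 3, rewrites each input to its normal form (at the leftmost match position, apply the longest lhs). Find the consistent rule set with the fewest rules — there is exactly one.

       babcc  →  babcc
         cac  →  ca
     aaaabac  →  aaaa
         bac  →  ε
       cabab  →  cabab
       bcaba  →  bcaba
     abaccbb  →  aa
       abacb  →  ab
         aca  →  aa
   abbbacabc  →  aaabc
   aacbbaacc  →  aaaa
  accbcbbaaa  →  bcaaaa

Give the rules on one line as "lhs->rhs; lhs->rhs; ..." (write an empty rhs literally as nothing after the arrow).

ac->a; acc->; bac->; bb->a

  | babcc
  | cac => ca
  | aaaabac => aaaa
  | bac => ε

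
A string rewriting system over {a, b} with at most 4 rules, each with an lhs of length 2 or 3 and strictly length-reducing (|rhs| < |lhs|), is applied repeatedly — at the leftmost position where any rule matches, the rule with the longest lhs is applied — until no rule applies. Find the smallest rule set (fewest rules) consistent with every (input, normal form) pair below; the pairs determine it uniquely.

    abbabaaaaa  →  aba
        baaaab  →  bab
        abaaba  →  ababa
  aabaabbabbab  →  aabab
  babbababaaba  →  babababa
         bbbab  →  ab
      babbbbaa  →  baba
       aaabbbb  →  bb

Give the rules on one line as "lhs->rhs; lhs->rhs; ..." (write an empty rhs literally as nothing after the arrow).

aaa->b; baa->ba; bba->; bbb->

  | abbabaaaaa => abaaaaa => abaaaa => abaaa => abaa => aba
  | baaaab => baaab => baab => bab
  | abaaba => ababa
  | aabaabbabbab => aababbabbab => aababbab => aabab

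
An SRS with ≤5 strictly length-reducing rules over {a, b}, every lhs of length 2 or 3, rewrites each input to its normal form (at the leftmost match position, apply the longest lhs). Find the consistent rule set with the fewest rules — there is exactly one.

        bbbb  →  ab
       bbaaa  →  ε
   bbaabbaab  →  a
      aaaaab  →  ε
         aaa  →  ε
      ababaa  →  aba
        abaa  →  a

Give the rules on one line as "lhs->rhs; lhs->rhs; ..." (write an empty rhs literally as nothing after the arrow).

  | bbbb => ab
  | bbaaa => aaa => bb => ε
  | bbaabbaab => aabbaab => bbbaab => aaab => bbb => a
  | aaaaab => bbaab => aab => bb => ε

aa->b; aaa->bb; bb->; bbb->a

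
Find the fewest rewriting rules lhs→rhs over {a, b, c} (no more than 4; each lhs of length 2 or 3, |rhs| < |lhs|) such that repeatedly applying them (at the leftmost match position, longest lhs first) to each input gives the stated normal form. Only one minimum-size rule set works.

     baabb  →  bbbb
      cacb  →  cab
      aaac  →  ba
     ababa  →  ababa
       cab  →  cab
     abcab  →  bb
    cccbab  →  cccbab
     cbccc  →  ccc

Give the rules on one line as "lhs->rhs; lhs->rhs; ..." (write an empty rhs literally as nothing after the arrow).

  | baabb => bbbb
  | cacb => cab
  | aaac => bac => ba
  | ababa

aa->b; ac->a; bc->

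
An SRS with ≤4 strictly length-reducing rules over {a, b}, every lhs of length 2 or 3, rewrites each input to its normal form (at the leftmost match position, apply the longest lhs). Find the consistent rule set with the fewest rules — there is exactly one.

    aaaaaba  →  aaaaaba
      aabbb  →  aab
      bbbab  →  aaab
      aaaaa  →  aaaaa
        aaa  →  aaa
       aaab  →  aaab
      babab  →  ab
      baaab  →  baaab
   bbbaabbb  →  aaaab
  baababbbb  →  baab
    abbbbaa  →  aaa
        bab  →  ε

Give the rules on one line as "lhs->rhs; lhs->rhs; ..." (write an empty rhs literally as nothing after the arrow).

abb->a; bab->; bbb->aa

  | aaaaaba
  | aabbb => aab
  | bbbab => aaab
  | aaaaa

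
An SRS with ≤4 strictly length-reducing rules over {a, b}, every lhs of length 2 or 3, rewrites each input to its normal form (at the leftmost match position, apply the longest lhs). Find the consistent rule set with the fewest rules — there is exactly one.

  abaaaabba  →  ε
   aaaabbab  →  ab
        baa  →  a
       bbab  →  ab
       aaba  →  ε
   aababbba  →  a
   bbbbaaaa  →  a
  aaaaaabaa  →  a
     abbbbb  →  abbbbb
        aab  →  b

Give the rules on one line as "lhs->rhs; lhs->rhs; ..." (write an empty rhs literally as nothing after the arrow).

aa->; ba->; bab->ab; bba->ba

  | abaaaabba => aaaabba => aabba => bba => ba => ε
  | aaaabbab => aabbab => bbab => bab => ab
  | baa => a
  | bbab => bab => ab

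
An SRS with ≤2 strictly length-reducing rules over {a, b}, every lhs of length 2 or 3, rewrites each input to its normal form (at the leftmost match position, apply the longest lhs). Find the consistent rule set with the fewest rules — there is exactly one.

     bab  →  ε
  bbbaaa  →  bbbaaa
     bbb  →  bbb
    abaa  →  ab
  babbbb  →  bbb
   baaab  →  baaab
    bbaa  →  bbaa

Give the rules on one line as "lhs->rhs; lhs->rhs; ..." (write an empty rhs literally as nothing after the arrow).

aba->ab; bab->

  | bab => ε
  | bbbaaa
  | bbb
  | abaa => aba => ab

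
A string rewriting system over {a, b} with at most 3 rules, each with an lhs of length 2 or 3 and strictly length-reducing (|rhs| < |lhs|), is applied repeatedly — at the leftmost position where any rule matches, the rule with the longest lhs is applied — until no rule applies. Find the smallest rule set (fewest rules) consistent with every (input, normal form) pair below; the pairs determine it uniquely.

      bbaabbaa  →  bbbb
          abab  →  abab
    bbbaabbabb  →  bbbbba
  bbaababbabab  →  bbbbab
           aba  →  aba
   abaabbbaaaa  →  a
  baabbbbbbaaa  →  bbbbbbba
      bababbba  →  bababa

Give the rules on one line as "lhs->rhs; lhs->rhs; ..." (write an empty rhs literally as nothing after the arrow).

  | bbaabbaa => bbbbaa => bbbb
  | abab
  | bbbaabbabb => bbbbbabb => bbbbba
  | bbaababbabab => bbbabbabab => bbbaabab => bbbbab

aa->; abb->a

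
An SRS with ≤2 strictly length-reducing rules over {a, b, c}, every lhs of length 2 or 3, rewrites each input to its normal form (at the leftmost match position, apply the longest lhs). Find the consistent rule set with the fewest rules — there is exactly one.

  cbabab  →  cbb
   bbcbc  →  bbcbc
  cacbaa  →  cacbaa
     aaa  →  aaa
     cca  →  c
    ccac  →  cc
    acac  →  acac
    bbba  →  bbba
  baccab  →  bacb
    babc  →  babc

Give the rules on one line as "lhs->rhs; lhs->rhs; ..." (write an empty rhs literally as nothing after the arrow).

  | cbabab => cbb
  | bbcbc
  | cacbaa
  | aaa

aba->; cca->c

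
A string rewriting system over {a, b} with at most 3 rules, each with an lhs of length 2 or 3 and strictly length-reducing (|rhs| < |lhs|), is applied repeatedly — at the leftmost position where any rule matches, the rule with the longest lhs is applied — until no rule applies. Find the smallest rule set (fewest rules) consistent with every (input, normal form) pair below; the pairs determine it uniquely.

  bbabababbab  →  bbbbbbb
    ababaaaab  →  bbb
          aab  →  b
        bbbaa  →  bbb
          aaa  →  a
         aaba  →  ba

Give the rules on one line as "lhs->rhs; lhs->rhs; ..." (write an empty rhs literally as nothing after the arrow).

aa->; ab->b

  | bbabababbab => bbbababbab => bbbbabbab => bbbbbbab => bbbbbbb
  | ababaaaab => babaaaab => bbaaaab => bbaab => bbb
  | aab => b
  | bbbaa => bbb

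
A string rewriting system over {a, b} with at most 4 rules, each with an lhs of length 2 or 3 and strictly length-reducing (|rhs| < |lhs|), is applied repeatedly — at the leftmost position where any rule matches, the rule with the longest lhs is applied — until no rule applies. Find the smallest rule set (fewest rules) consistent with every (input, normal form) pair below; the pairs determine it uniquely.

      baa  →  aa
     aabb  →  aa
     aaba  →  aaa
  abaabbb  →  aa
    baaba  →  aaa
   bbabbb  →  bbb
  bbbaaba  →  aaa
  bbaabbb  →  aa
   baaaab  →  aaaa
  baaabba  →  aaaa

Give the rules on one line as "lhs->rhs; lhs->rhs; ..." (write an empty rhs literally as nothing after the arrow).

  | baa => aa
  | aabb => aab => aa
  | aaba => aaa
  | abaabbb => baabbb => aabbb => aabb => aab => aa

aab->aa; ab->b; ba->a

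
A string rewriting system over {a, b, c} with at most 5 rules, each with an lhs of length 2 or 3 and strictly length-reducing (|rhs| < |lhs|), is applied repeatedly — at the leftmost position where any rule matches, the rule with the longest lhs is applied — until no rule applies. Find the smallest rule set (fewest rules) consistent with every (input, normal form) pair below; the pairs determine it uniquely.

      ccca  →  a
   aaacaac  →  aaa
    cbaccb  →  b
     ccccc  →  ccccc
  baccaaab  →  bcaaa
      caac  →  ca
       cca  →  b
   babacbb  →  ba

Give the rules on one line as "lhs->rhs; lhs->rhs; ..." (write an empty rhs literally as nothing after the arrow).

  | ccca => cb => a
  | aaacaac => aaaac => aaa
  | cbaccb => aaccb => acb => b
  | ccccc

ab->a; ac->; cb->a; cca->b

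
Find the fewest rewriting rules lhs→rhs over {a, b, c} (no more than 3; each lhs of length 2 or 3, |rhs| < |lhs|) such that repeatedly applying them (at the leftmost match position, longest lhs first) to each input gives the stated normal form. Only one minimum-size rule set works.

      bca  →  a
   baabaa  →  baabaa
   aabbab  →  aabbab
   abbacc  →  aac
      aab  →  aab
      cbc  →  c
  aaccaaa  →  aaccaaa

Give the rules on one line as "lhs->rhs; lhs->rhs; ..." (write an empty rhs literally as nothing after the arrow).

  | bca => a
  | baabaa
  | aabbab
  | abbacc => abcac => aac

bac->ca; bc->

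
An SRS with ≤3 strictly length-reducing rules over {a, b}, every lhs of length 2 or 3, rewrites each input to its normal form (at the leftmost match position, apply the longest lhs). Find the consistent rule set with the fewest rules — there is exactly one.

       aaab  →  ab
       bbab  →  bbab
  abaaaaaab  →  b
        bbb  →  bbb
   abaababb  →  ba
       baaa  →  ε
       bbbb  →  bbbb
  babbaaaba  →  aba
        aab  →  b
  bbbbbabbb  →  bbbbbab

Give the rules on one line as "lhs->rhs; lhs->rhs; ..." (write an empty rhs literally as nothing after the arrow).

  | aaab => ab
  | bbab
  | abaaaaaab => aaaaaab => aaaab => aab => b
  | bbb

aa->; abb->a; baa->a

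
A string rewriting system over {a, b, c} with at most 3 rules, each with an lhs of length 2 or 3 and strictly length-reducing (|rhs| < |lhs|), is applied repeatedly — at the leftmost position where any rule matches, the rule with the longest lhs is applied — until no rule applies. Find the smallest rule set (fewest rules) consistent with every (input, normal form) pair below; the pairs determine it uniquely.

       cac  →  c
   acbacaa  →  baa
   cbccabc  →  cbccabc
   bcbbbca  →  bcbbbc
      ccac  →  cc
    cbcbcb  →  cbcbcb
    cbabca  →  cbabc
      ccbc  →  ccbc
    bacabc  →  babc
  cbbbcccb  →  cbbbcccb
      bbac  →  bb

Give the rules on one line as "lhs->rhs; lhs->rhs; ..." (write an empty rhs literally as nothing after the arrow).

ac->; bca->bc

  | cac => c
  | acbacaa => bacaa => baa
  | cbccabc
  | bcbbbca => bcbbbc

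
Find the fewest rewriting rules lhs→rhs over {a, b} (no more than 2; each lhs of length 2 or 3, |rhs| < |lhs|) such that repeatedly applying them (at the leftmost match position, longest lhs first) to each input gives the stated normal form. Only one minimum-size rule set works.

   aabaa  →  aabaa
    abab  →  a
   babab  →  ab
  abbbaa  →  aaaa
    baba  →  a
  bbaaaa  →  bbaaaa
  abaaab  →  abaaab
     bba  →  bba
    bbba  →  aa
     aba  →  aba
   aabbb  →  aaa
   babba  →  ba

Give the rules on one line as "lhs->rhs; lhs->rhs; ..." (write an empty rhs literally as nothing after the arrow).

bab->; bbb->a

  | aabaa
  | abab => a
  | babab => ab
  | abbbaa => aaaa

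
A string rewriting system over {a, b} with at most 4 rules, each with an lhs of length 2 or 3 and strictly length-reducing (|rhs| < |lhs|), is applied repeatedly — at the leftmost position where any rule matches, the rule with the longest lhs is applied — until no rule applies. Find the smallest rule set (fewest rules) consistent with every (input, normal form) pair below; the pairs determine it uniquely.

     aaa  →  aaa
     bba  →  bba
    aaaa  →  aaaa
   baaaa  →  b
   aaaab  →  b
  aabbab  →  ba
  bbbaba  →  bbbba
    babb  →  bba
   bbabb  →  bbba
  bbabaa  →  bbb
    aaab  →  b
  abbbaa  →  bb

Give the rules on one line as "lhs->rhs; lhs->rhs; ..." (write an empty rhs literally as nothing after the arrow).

  | aaa
  | bba
  | aaaa
  | baaaa => abaa => baa => ab => b

ab->b; abb->ba; baa->ab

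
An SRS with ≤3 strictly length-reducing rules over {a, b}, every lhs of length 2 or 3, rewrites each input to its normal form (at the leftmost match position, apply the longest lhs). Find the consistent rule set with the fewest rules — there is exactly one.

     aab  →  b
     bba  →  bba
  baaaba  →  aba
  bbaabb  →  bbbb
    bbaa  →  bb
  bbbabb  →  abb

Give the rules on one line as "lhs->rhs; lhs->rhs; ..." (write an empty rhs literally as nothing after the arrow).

  | aab => b
  | bba
  | baaaba => baba => aba
  | bbaabb => bbbb

aa->; bab->ab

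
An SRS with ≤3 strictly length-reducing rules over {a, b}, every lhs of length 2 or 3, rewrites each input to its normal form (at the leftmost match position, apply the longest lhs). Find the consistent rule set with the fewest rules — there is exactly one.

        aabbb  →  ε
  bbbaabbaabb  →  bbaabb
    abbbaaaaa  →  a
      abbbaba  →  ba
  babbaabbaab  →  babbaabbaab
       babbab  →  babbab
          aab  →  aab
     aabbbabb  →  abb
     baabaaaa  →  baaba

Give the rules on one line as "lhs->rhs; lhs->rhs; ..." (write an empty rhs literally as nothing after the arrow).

  | aabbb => aaa => ε
  | bbbaabbaabb => aaabbaabb => bbaabb
  | abbbaaaaa => aaaaaaa => aaaa => a
  | abbbaba => aaaba => ba

aaa->; bbb->a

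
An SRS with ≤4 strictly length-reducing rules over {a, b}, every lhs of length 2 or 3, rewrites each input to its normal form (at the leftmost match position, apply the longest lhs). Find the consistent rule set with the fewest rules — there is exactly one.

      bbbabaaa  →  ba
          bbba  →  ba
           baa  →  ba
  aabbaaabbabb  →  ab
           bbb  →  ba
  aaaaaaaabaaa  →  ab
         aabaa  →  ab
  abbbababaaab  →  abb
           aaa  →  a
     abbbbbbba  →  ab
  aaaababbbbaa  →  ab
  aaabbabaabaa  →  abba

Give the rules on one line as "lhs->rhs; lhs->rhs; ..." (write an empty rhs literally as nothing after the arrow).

  | bbbabaaa => baabaaa => babaaa => baaa => baa => ba
  | bbba => baa => ba
  | baa => ba
  | aabbaaabbabb => abbaaabbabb => abbaabbabb => abbabbabb => abbbabb => abaabb => ababb => abbb => aba => ab

aa->a; aba->ab; bab->b; bbb->ba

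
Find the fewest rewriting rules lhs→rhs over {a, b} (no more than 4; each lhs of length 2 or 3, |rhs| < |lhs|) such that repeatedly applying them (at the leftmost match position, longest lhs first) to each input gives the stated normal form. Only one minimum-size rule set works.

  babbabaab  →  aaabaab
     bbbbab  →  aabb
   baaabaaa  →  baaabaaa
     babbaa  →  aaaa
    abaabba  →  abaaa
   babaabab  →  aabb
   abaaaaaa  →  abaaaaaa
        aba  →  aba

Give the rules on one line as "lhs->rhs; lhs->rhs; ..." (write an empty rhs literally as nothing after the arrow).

bab->bb; bba->a; bbb->aa

  | babbabaab => bbbabaab => aaabaab
  | bbbbab => aabab => aabb
  | baaabaaa
  | babbaa => bbbaa => aaaa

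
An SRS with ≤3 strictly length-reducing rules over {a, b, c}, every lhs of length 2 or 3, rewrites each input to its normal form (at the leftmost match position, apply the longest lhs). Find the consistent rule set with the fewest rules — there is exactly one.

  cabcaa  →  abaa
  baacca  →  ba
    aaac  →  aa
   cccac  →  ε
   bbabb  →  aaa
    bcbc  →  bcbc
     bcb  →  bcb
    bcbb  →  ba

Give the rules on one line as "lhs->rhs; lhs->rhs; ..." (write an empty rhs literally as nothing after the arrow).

ac->; bb->a; ca->a

  | cabcaa => abcaa => abaa
  | baacca => baca => ba
  | aaac => aa
  | cccac => ccac => cac => ac => ε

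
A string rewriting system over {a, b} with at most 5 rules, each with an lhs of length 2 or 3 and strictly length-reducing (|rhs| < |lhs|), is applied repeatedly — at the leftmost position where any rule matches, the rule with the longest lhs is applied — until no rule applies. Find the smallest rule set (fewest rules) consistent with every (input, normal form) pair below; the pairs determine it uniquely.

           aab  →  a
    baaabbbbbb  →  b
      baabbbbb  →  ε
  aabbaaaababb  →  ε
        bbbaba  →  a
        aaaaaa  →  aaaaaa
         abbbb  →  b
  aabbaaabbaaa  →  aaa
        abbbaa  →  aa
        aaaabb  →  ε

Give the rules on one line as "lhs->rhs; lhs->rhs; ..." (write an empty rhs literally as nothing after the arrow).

ab->; abb->bb; bb->; bbb->

  | aab => a
  | baaabbbbbb => baabbbbbb => babbbbbb => bbbbbbb => bbbb => b
  | baabbbbb => babbbbb => bbbbbb => bbb => ε
  | aabbaaaababb => abbaaaababb => bbaaaababb => aaaababb => aaaabb => aaabb => aabb => abb => bb => ε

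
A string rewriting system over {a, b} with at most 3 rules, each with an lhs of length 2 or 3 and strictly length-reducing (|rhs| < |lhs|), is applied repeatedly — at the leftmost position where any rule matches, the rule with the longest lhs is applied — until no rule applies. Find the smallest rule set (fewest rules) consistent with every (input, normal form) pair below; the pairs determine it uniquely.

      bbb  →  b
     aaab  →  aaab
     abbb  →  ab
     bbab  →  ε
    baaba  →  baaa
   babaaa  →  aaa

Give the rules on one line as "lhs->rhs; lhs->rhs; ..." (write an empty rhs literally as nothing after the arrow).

  | bbb => bb => b
  | aaab
  | abbb => abb => ab
  | bbab => bab => ε

aba->aa; bab->; bb->b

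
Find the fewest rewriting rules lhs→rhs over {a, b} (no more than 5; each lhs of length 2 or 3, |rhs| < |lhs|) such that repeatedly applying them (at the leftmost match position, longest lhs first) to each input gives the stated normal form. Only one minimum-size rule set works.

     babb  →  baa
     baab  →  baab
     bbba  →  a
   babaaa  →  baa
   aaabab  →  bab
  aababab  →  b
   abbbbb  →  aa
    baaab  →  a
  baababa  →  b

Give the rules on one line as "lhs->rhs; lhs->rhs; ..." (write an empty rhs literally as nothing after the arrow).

aaa->; aba->; bb->a; bbb->

  | babb => baa
  | baab
  | bbba => a
  | babaaa => baa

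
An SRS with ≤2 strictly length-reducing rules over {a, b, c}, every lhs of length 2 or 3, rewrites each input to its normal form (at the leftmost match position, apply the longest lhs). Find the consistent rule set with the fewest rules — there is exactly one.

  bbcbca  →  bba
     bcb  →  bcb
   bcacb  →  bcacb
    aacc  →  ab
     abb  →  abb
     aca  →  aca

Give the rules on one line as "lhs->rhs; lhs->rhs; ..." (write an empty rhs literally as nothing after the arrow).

acc->b; cbc->

  | bbcbca => bba
  | bcb
  | bcacb
  | aacc => ab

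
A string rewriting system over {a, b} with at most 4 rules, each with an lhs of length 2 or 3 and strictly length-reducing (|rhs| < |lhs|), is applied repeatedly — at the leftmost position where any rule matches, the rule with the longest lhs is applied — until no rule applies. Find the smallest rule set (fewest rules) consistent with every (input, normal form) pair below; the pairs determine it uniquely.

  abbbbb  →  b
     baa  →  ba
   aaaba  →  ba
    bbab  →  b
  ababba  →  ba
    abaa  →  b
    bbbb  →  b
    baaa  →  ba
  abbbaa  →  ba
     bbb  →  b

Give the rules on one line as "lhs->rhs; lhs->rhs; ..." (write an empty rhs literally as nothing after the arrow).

aa->b; ab->; baa->ba; bb->b

  | abbbbb => bbbb => bbb => bb => b
  | baa => ba
  | aaaba => baba => ba
  | bbab => bab => b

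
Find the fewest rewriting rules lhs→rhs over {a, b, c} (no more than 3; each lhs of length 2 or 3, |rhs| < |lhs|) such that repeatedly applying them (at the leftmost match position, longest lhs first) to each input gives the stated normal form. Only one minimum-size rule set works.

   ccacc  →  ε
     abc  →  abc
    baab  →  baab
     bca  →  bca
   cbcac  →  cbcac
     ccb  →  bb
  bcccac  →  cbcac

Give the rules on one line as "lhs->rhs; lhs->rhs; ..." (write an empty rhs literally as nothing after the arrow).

  | ccacc => bacc => bab => ε
  | abc
  | baab
  | bca

bab->; bcc->cb; cc->b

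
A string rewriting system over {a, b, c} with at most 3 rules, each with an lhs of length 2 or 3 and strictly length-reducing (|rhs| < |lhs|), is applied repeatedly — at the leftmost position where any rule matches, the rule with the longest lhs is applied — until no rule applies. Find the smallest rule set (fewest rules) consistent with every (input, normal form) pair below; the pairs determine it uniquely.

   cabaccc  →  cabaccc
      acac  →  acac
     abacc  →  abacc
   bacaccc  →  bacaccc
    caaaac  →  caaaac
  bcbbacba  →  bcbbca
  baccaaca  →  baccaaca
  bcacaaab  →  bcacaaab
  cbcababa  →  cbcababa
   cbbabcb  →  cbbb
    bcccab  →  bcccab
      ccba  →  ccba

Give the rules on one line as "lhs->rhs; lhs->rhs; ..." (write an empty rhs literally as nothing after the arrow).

  | cabaccc
  | acac
  | abacc
  | bacaccc

abc->; acb->c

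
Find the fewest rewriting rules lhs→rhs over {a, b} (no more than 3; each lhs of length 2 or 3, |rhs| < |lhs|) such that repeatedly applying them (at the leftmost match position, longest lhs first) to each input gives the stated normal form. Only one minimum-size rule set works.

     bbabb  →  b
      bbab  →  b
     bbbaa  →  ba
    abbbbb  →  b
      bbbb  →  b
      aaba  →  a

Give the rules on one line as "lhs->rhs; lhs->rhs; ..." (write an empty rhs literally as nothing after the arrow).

aa->a; ab->; bb->b

  | bbabb => babb => bb => b
  | bbab => bab => b
  | bbbaa => bbaa => baa => ba
  | abbbbb => bbbb => bbb => bb => b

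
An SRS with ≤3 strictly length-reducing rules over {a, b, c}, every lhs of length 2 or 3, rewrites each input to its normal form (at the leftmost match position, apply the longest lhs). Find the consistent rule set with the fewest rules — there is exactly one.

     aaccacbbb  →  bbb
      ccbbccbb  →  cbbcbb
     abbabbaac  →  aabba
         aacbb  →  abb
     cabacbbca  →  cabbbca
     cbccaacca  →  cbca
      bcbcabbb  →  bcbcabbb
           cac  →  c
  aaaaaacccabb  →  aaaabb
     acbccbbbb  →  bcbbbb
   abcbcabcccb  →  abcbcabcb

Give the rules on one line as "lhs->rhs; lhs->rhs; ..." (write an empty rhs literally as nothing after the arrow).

ac->; bab->ab; cc->c

  | aaccacbbb => acacbbb => acbbb => bbb
  | ccbbccbb => cbbccbb => cbbcbb
  | abbabbaac => ababbaac => aabbaac => aabba
  | aacbb => abb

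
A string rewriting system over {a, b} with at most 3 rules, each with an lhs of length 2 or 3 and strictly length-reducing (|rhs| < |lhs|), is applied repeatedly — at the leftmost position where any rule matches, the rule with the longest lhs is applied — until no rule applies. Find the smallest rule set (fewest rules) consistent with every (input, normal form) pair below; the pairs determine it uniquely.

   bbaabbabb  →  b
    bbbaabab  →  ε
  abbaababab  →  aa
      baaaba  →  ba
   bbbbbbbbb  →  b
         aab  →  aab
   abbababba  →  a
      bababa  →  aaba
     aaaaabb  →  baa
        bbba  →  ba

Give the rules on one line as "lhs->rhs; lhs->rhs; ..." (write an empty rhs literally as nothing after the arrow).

aaa->b; bab->a; bb->

  | bbaabbabb => aabbabb => aaabb => bbb => b
  | bbbaabab => baabab => baaa => bb => ε
  | abbaababab => aaababab => bbabab => abab => aa
  | baaaba => bbba => ba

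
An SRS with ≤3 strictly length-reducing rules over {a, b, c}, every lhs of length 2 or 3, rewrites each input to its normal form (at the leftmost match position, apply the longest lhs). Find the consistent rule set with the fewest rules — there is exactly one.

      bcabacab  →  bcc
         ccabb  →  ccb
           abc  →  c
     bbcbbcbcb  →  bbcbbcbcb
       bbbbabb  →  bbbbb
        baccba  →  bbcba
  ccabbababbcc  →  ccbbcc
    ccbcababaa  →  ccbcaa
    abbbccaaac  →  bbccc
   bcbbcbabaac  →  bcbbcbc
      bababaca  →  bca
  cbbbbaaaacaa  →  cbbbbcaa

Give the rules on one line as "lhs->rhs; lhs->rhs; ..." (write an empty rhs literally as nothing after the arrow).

  | bcabacab => bcacab => bccab => bcc
  | ccabb => ccb
  | abc => c
  | bbcbbcbcb

ab->; ac->c; acc->bc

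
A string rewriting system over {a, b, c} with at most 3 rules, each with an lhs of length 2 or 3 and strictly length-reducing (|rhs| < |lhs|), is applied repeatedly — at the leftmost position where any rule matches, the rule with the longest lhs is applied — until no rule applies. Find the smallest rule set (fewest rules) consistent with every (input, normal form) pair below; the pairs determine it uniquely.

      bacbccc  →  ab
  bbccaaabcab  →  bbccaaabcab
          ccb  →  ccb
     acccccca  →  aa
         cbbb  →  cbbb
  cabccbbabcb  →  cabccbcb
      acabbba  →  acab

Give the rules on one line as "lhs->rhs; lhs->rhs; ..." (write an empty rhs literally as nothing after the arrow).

  | bacbccc => abccc => ab
  | bbccaaabcab
  | ccb
  | acccccca => accca => aa

bac->a; bba->; ccc->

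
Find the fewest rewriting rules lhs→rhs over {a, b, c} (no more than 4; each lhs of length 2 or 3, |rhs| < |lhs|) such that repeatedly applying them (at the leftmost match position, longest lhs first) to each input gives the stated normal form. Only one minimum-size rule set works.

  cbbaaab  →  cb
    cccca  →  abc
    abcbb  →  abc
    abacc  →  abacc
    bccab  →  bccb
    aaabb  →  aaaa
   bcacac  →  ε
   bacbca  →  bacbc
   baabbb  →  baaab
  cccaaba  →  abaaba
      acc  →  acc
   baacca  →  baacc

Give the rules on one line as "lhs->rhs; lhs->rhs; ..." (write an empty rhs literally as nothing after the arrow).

bab->; bb->a; ca->c; ccc->ab

  | cbbaaab => caaaab => caaab => caab => cab => cb
  | cccca => abca => abc
  | abcbb => abca => abc
  | abacc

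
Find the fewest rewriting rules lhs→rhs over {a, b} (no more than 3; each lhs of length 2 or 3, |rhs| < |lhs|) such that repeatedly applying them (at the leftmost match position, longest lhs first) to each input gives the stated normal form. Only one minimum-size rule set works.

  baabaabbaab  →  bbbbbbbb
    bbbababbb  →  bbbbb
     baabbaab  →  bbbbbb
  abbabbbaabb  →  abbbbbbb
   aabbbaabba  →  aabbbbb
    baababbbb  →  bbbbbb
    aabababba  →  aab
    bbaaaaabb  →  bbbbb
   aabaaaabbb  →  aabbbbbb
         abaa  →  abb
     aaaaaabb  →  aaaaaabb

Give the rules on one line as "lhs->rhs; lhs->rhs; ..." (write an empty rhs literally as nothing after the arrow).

  | baabaabbaab => bbbaabbaab => bbbbbbaab => bbbbbbbb
  | bbbababbb => bbbabbb => bbbbb
  | baabbaab => bbbbaab => bbbbbb
  | abbabbbaabb => abbbbaabb => abbbbbbb

ba->; baa->bb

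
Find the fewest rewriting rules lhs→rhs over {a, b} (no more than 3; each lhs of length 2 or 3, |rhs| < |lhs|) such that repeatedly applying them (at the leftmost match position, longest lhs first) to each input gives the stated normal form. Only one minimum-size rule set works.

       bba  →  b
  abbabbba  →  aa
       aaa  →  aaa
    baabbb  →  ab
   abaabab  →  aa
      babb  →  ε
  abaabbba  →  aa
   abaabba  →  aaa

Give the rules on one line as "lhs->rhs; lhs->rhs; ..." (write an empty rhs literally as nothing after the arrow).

  | bba => b
  | abbabbba => aabbba => aaba => aa
  | aaa
  | baabbb => abbb => ab

abb->a; ba->; bab->ba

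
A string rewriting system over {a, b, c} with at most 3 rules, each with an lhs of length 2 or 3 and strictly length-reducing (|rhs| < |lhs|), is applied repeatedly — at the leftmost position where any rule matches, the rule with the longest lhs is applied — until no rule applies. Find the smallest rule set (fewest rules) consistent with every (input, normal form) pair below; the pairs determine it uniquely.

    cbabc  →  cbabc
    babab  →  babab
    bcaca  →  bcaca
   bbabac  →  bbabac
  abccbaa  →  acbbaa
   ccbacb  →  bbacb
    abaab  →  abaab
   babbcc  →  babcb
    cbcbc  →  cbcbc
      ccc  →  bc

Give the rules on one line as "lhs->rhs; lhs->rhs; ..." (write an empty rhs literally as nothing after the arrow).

  | cbabc
  | babab
  | bcaca
  | bbabac

bcc->cb; cc->b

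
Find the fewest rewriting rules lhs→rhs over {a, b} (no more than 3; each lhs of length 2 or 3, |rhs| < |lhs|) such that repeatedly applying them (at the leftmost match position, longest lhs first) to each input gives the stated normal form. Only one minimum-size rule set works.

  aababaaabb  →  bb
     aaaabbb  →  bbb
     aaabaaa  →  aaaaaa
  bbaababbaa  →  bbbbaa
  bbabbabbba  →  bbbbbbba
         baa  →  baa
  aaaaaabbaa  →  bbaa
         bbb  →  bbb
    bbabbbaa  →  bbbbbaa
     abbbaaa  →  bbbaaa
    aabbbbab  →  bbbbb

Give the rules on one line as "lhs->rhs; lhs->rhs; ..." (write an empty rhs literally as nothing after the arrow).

ab->b; aba->aa

  | aababaaabb => aaabaaabb => aaaaaabb => aaaaabb => aaaabb => aaabb => aabb => abb => bb
  | aaaabbb => aaabbb => aabbb => abbb => bbb
  | aaabaaa => aaaaaa
  | bbaababbaa => bbaaabbaa => bbaabbaa => bbabbaa => bbbbaa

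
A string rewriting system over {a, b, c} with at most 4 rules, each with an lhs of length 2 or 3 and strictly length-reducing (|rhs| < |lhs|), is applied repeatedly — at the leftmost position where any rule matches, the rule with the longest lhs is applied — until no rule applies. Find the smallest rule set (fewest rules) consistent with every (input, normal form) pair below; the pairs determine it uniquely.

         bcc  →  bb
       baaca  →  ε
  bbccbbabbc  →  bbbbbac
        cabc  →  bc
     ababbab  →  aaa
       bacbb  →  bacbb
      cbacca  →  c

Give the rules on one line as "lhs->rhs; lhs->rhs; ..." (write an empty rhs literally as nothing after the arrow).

ab->a; baa->; ca->; cc->b

  | bcc => bb
  | baaca => ca => ε
  | bbccbbabbc => bbbbbabbc => bbbbbabc => bbbbbac
  | cabc => bc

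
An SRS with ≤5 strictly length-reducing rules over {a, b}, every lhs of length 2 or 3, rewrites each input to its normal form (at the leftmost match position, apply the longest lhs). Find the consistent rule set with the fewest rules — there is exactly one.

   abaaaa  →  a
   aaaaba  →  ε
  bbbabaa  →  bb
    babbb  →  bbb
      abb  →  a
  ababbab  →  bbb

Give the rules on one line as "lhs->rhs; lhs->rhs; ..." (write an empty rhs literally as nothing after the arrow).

  | abaaaa => aaaaa => baaa => a
  | aaaaba => baaba => ba => ε
  | bbbabaa => bbbaa => bb
  | babbb => bbb

aa->b; ab->a; ba->; baa->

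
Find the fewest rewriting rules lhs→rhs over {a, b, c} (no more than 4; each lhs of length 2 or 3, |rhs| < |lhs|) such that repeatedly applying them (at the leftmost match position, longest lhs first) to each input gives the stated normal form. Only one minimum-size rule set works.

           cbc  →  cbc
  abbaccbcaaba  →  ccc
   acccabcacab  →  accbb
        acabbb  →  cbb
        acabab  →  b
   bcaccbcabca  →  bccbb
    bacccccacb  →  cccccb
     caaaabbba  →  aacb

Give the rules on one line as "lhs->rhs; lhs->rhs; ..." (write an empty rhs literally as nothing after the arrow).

ab->c; ba->; ca->

  | cbc
  | abbaccbcaaba => cbaccbcaaba => cccbcaaba => cccbaba => cccba => ccc
  | acccabcacab => accbcacab => accbcab => accbb
  | acabbb => abbb => cbb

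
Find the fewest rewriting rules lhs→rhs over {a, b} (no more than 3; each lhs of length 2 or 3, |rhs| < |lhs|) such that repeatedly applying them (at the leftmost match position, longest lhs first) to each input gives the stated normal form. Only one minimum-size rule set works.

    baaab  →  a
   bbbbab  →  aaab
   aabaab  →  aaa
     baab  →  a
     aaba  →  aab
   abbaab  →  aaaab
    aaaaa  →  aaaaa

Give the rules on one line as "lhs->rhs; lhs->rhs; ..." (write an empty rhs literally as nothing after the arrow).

  | baaab => baab => bab => bb => a
  | bbbbab => abbab => aaab
  | aabaab => aabab => aabb => aaa
  | baab => bab => bb => a

ba->b; bb->a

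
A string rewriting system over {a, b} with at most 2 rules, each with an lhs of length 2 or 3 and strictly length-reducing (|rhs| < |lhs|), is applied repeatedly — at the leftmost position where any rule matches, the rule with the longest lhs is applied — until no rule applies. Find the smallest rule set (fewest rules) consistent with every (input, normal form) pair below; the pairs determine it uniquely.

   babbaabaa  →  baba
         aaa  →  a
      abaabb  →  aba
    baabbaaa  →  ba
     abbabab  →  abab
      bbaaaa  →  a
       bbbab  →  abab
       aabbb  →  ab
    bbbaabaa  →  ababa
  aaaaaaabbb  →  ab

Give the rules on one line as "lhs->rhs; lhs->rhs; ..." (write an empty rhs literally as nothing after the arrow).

  | babbaabaa => baaaabaa => baaabaa => baabaa => babaa => baba
  | aaa => aa => a
  | abaabb => ababb => abaa => aba
  | baabbaaa => babbaaa => baaaaa => baaaa => baaa => baa => ba

aa->a; bb->a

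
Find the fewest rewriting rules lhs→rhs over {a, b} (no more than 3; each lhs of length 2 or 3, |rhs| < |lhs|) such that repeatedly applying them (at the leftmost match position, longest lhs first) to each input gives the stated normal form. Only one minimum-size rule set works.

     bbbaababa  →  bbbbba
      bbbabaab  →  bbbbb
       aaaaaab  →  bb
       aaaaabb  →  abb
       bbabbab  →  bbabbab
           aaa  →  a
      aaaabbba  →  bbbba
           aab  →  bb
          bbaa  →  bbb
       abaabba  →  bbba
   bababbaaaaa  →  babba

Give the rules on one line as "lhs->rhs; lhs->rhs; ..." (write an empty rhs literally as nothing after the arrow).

  | bbbaababa => bbbbbaba => bbbbba
  | bbbabaab => bbbaab => bbbbb
  | aaaaaab => aaaab => aab => bb
  | aaaaabb => aaabb => abb

aa->b; aaa->a; aba->a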